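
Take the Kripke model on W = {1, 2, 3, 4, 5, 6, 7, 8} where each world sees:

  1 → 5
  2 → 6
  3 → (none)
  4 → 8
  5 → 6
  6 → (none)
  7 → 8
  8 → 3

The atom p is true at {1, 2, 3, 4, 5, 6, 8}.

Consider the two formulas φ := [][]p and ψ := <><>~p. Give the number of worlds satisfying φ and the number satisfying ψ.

For [][]p:
1: successors {5}; []p there: 5:T. ✓
2: successors {6}; []p there: 6:T. ✓
3: no successors, so [][]p holds vacuously. ✓
4: successors {8}; []p there: 8:T. ✓
5: successors {6}; []p there: 6:T. ✓
6: no successors, so [][]p holds vacuously. ✓
7: successors {8}; []p there: 8:T. ✓
8: successors {3}; []p there: 3:T. ✓
— 8 worlds.
For <><>~p:
1: successors {5}; <>~p there: 5:F. ✗
2: successors {6}; <>~p there: 6:F. ✗
3: no successors, so <><>~p fails. ✗
4: successors {8}; <>~p there: 8:F. ✗
5: successors {6}; <>~p there: 6:F. ✗
6: no successors, so <><>~p fails. ✗
7: successors {8}; <>~p there: 8:F. ✗
8: successors {3}; <>~p there: 3:F. ✗
— 0 worlds.

8 and 0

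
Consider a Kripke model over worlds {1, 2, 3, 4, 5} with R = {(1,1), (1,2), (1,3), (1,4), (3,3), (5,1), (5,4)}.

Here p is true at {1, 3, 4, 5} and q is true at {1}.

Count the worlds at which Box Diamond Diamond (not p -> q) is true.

3

1: successors {1, 2, 3, 4}; Diamond Diamond (not p -> q) there: 1:T, 2:F, 3:T, 4:F. ✗
2: no successors, so Box Diamond Diamond (not p -> q) holds vacuously. ✓
3: successors {3}; Diamond Diamond (not p -> q) there: 3:T. ✓
4: no successors, so Box Diamond Diamond (not p -> q) holds vacuously. ✓
5: successors {1, 4}; Diamond Diamond (not p -> q) there: 1:T, 4:F. ✗
Satisfying worlds: {2, 3, 4}.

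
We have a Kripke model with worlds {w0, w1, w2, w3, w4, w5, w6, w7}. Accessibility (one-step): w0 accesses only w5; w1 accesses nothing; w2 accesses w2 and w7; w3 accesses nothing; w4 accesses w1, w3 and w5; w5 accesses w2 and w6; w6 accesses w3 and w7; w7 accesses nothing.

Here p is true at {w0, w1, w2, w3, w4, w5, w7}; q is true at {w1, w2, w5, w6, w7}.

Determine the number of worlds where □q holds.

6

w0: successors {w5}; q there: w5:T. ✓
w1: no successors, so □q holds vacuously. ✓
w2: successors {w2, w7}; q there: w2:T, w7:T. ✓
w3: no successors, so □q holds vacuously. ✓
w4: successors {w1, w3, w5}; q there: w1:T, w3:F, w5:T. ✗
w5: successors {w2, w6}; q there: w2:T, w6:T. ✓
w6: successors {w3, w7}; q there: w3:F, w7:T. ✗
w7: no successors, so □q holds vacuously. ✓
Satisfying worlds: {w0, w1, w2, w3, w5, w7}.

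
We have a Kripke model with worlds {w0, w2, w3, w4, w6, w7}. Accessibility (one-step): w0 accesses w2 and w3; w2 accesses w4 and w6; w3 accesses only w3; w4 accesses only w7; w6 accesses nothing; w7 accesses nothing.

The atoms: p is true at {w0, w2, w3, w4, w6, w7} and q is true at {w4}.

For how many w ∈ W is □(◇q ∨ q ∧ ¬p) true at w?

2

w0: successors {w2, w3}; ◇q ∨ q ∧ ¬p there: w2:T, w3:F. ✗
w2: successors {w4, w6}; ◇q ∨ q ∧ ¬p there: w4:F, w6:F. ✗
w3: successors {w3}; ◇q ∨ q ∧ ¬p there: w3:F. ✗
w4: successors {w7}; ◇q ∨ q ∧ ¬p there: w7:F. ✗
w6: no successors, so □(◇q ∨ q ∧ ¬p) holds vacuously. ✓
w7: no successors, so □(◇q ∨ q ∧ ¬p) holds vacuously. ✓
Satisfying worlds: {w6, w7}.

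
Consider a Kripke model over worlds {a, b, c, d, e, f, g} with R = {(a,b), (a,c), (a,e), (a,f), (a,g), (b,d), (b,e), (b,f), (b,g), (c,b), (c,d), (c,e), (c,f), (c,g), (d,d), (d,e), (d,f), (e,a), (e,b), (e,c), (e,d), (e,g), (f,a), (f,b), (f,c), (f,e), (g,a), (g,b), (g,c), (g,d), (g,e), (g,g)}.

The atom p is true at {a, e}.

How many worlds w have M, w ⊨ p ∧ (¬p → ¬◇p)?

2

a: p is T, ¬p → ¬◇p is T. ✓
b: p is F, ¬p → ¬◇p is F. ✗
c: p is F, ¬p → ¬◇p is F. ✗
d: p is F, ¬p → ¬◇p is F. ✗
e: p is T, ¬p → ¬◇p is T. ✓
f: p is F, ¬p → ¬◇p is F. ✗
g: p is F, ¬p → ¬◇p is F. ✗
Satisfying worlds: {a, e}.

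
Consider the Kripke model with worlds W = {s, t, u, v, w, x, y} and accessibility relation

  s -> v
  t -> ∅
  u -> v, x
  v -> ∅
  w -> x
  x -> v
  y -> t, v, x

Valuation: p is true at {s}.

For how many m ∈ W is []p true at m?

s: successors {v}; p there: v:F. ✗
t: no successors, so []p holds vacuously. ✓
u: successors {v, x}; p there: v:F, x:F. ✗
v: no successors, so []p holds vacuously. ✓
w: successors {x}; p there: x:F. ✗
x: successors {v}; p there: v:F. ✗
y: successors {t, v, x}; p there: t:F, v:F, x:F. ✗
Satisfying worlds: {t, v}.

2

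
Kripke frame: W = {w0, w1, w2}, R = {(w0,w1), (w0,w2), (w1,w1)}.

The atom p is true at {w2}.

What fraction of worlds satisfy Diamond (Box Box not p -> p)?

w0: successors {w1, w2}; Box Box not p -> p there: w1:F, w2:T. ✓
w1: successors {w1}; Box Box not p -> p there: w1:F. ✗
w2: no successors, so Diamond (Box Box not p -> p) fails. ✗
That's 1 of 3 worlds, so 1/3.

1/3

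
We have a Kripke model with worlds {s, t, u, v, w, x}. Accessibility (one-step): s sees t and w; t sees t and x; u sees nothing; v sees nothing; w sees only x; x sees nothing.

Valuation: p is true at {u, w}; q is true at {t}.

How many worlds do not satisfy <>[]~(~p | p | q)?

s: successors {t, w}; []~(~p | p | q) there: t:F, w:F. ✗
t: successors {t, x}; []~(~p | p | q) there: t:F, x:T. ✓
u: no successors, so <>[]~(~p | p | q) fails. ✗
v: no successors, so <>[]~(~p | p | q) fails. ✗
w: successors {x}; []~(~p | p | q) there: x:T. ✓
x: no successors, so <>[]~(~p | p | q) fails. ✗
Satisfying worlds: {t, w}.
So <>[]~(~p | p | q) fails at the other 4 worlds.

4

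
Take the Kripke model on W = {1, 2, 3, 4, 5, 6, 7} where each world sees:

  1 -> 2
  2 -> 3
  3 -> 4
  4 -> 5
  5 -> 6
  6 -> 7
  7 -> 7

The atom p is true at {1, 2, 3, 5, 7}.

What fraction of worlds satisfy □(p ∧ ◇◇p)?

4/7

1: successors {2}; p ∧ ◇◇p there: 2:F. ✗
2: successors {3}; p ∧ ◇◇p there: 3:T. ✓
3: successors {4}; p ∧ ◇◇p there: 4:F. ✗
4: successors {5}; p ∧ ◇◇p there: 5:T. ✓
5: successors {6}; p ∧ ◇◇p there: 6:F. ✗
6: successors {7}; p ∧ ◇◇p there: 7:T. ✓
7: successors {7}; p ∧ ◇◇p there: 7:T. ✓
That's 4 of 7 worlds, so 4/7.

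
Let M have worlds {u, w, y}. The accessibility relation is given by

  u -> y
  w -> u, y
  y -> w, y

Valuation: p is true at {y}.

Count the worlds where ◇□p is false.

u: successors {y}; □p there: y:F. ✗
w: successors {u, y}; □p there: u:T, y:F. ✓
y: successors {w, y}; □p there: w:F, y:F. ✗
Satisfying worlds: {w}.
So ◇□p fails at the other 2 worlds.

2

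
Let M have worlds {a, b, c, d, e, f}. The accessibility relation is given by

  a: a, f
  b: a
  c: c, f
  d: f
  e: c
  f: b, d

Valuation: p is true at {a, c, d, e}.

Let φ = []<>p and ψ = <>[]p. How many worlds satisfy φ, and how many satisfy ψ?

5 and 1

For []<>p:
a: successors {a, f}; <>p there: a:T, f:T. ✓
b: successors {a}; <>p there: a:T. ✓
c: successors {c, f}; <>p there: c:T, f:T. ✓
d: successors {f}; <>p there: f:T. ✓
e: successors {c}; <>p there: c:T. ✓
f: successors {b, d}; <>p there: b:T, d:F. ✗
— 5 worlds.
For <>[]p:
a: successors {a, f}; []p there: a:F, f:F. ✗
b: successors {a}; []p there: a:F. ✗
c: successors {c, f}; []p there: c:F, f:F. ✗
d: successors {f}; []p there: f:F. ✗
e: successors {c}; []p there: c:F. ✗
f: successors {b, d}; []p there: b:T, d:F. ✓
— 1 world.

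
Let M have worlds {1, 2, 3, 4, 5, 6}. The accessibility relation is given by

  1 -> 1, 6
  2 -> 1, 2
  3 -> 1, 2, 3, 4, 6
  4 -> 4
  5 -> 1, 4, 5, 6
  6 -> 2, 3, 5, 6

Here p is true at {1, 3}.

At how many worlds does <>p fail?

1: successors {1, 6}; p there: 1:T, 6:F. ✓
2: successors {1, 2}; p there: 1:T, 2:F. ✓
3: successors {1, 2, 3, 4, 6}; p there: 1:T, 2:F, 3:T, 4:F, 6:F. ✓
4: successors {4}; p there: 4:F. ✗
5: successors {1, 4, 5, 6}; p there: 1:T, 4:F, 5:F, 6:F. ✓
6: successors {2, 3, 5, 6}; p there: 2:F, 3:T, 5:F, 6:F. ✓
Satisfying worlds: {1, 2, 3, 5, 6}.
So <>p fails at the other 1 world.

1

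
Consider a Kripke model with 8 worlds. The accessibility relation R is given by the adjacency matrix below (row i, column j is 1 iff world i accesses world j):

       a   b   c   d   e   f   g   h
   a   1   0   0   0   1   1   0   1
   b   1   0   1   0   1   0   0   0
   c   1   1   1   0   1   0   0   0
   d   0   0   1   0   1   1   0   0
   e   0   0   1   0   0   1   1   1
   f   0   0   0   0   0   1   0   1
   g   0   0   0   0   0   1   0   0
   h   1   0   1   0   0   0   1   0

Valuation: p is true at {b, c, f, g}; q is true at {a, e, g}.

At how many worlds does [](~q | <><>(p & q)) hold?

6

a: successors {a, e, f, h}; ~q | <><>(p & q) there: a:T, e:T, f:T, h:T. ✓
b: successors {a, c, e}; ~q | <><>(p & q) there: a:T, c:T, e:T. ✓
c: successors {a, b, c, e}; ~q | <><>(p & q) there: a:T, b:T, c:T, e:T. ✓
d: successors {c, e, f}; ~q | <><>(p & q) there: c:T, e:T, f:T. ✓
e: successors {c, f, g, h}; ~q | <><>(p & q) there: c:T, f:T, g:F, h:T. ✗
f: successors {f, h}; ~q | <><>(p & q) there: f:T, h:T. ✓
g: successors {f}; ~q | <><>(p & q) there: f:T. ✓
h: successors {a, c, g}; ~q | <><>(p & q) there: a:T, c:T, g:F. ✗
Satisfying worlds: {a, b, c, d, f, g}.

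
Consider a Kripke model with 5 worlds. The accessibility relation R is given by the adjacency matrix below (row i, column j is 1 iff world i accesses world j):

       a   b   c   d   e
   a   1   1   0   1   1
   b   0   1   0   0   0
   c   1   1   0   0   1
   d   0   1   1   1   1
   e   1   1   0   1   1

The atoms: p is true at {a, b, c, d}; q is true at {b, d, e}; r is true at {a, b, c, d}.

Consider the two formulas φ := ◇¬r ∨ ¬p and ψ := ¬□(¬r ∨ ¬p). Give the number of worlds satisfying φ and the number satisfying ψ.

4 and 5

For ◇¬r ∨ ¬p:
a: ◇¬r is T, ¬p is F. ✓
b: ◇¬r is F, ¬p is F. ✗
c: ◇¬r is T, ¬p is F. ✓
d: ◇¬r is T, ¬p is F. ✓
e: ◇¬r is T, ¬p is T. ✓
— 4 worlds.
For ¬□(¬r ∨ ¬p):
a: □(¬r ∨ ¬p) is F. ✓
b: □(¬r ∨ ¬p) is F. ✓
c: □(¬r ∨ ¬p) is F. ✓
d: □(¬r ∨ ¬p) is F. ✓
e: □(¬r ∨ ¬p) is F. ✓
— 5 worlds.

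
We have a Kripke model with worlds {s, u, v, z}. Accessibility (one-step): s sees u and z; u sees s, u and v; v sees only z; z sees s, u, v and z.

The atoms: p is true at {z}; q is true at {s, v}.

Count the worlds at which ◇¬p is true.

s: successors {u, z}; ¬p there: u:T, z:F. ✓
u: successors {s, u, v}; ¬p there: s:T, u:T, v:T. ✓
v: successors {z}; ¬p there: z:F. ✗
z: successors {s, u, v, z}; ¬p there: s:T, u:T, v:T, z:F. ✓
Satisfying worlds: {s, u, z}.

3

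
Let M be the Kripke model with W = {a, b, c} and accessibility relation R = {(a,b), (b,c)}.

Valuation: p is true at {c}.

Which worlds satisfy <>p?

a: successors {b}; p there: b:F. ✗
b: successors {c}; p there: c:T. ✓
c: no successors, so <>p fails. ✗

{b}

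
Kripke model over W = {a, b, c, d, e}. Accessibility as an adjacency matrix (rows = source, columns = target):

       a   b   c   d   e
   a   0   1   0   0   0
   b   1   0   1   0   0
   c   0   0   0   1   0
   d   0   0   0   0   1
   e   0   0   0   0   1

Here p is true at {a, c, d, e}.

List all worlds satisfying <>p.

a: successors {b}; p there: b:F. ✗
b: successors {a, c}; p there: a:T, c:T. ✓
c: successors {d}; p there: d:T. ✓
d: successors {e}; p there: e:T. ✓
e: successors {e}; p there: e:T. ✓

{b, c, d, e}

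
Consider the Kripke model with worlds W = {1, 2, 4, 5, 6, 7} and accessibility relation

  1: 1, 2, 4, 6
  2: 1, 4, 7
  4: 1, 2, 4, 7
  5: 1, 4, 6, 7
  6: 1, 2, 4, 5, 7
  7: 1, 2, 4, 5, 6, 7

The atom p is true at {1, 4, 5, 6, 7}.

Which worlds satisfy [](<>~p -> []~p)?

1: successors {1, 2, 4, 6}; <>~p -> []~p there: 1:F, 2:T, 4:F, 6:F. ✗
2: successors {1, 4, 7}; <>~p -> []~p there: 1:F, 4:F, 7:F. ✗
4: successors {1, 2, 4, 7}; <>~p -> []~p there: 1:F, 2:T, 4:F, 7:F. ✗
5: successors {1, 4, 6, 7}; <>~p -> []~p there: 1:F, 4:F, 6:F, 7:F. ✗
6: successors {1, 2, 4, 5, 7}; <>~p -> []~p there: 1:F, 2:T, 4:F, 5:T, 7:F. ✗
7: successors {1, 2, 4, 5, 6, 7}; <>~p -> []~p there: 1:F, 2:T, 4:F, 5:T, 6:F, 7:F. ✗

∅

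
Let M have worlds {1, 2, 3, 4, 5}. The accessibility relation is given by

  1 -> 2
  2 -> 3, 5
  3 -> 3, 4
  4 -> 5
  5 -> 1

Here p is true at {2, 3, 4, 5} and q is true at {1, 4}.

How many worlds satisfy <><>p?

1: successors {2}; <>p there: 2:T. ✓
2: successors {3, 5}; <>p there: 3:T, 5:F. ✓
3: successors {3, 4}; <>p there: 3:T, 4:T. ✓
4: successors {5}; <>p there: 5:F. ✗
5: successors {1}; <>p there: 1:T. ✓
Satisfying worlds: {1, 2, 3, 5}.

4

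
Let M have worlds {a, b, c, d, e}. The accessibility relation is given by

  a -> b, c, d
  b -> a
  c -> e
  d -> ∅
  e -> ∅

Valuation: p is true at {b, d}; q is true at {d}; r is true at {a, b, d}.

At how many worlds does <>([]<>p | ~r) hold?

a: successors {b, c, d}; []<>p | ~r there: b:T, c:T, d:T. ✓
b: successors {a}; []<>p | ~r there: a:F. ✗
c: successors {e}; []<>p | ~r there: e:T. ✓
d: no successors, so <>([]<>p | ~r) fails. ✗
e: no successors, so <>([]<>p | ~r) fails. ✗
Satisfying worlds: {a, c}.

2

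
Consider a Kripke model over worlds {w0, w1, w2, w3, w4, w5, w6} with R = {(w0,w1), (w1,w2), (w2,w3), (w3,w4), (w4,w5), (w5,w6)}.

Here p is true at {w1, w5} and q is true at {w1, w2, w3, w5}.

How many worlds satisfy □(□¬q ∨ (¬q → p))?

6

w0: successors {w1}; □¬q ∨ (¬q → p) there: w1:T. ✓
w1: successors {w2}; □¬q ∨ (¬q → p) there: w2:T. ✓
w2: successors {w3}; □¬q ∨ (¬q → p) there: w3:T. ✓
w3: successors {w4}; □¬q ∨ (¬q → p) there: w4:F. ✗
w4: successors {w5}; □¬q ∨ (¬q → p) there: w5:T. ✓
w5: successors {w6}; □¬q ∨ (¬q → p) there: w6:T. ✓
w6: no successors, so □(□¬q ∨ (¬q → p)) holds vacuously. ✓
Satisfying worlds: {w0, w1, w2, w4, w5, w6}.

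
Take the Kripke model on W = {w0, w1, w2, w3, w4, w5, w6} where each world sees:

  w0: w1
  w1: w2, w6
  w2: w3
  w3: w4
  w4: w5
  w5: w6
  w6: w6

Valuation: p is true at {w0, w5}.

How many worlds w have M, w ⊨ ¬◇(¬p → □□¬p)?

w0: ◇(¬p → □□¬p) is T. ✗
w1: ◇(¬p → □□¬p) is T. ✗
w2: ◇(¬p → □□¬p) is F. ✓
w3: ◇(¬p → □□¬p) is T. ✗
w4: ◇(¬p → □□¬p) is T. ✗
w5: ◇(¬p → □□¬p) is T. ✗
w6: ◇(¬p → □□¬p) is T. ✗
Satisfying worlds: {w2}.

1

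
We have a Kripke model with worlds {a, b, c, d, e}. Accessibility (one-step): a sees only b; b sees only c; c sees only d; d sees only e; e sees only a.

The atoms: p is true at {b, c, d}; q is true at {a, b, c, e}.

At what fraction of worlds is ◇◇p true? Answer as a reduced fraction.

a: successors {b}; ◇p there: b:T. ✓
b: successors {c}; ◇p there: c:T. ✓
c: successors {d}; ◇p there: d:F. ✗
d: successors {e}; ◇p there: e:F. ✗
e: successors {a}; ◇p there: a:T. ✓
That's 3 of 5 worlds, so 3/5.

3/5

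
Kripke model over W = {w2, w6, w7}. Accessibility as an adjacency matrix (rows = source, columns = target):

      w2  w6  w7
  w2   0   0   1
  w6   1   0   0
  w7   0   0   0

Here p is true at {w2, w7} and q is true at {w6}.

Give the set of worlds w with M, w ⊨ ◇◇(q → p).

w2: successors {w7}; ◇(q → p) there: w7:F. ✗
w6: successors {w2}; ◇(q → p) there: w2:T. ✓
w7: no successors, so ◇◇(q → p) fails. ✗

{w6}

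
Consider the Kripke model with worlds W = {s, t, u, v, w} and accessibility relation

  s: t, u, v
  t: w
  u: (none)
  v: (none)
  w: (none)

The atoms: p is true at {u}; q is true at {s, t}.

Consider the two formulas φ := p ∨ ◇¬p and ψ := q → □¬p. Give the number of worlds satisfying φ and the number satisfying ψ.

For p ∨ ◇¬p:
s: p is F, ◇¬p is T. ✓
t: p is F, ◇¬p is T. ✓
u: p is T, ◇¬p is F. ✓
v: p is F, ◇¬p is F. ✗
w: p is F, ◇¬p is F. ✗
— 3 worlds.
For q → □¬p:
s: q is T, □¬p is F. ✗
t: q is T, □¬p is T. ✓
u: q is F, □¬p is T. ✓
v: q is F, □¬p is T. ✓
w: q is F, □¬p is T. ✓
— 4 worlds.

3 and 4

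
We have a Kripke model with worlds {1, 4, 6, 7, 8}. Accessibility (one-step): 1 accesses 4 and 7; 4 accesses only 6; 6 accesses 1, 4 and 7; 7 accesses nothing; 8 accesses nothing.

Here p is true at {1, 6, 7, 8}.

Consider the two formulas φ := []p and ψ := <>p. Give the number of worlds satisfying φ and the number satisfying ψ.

3 and 3

For []p:
1: successors {4, 7}; p there: 4:F, 7:T. ✗
4: successors {6}; p there: 6:T. ✓
6: successors {1, 4, 7}; p there: 1:T, 4:F, 7:T. ✗
7: no successors, so []p holds vacuously. ✓
8: no successors, so []p holds vacuously. ✓
— 3 worlds.
For <>p:
1: successors {4, 7}; p there: 4:F, 7:T. ✓
4: successors {6}; p there: 6:T. ✓
6: successors {1, 4, 7}; p there: 1:T, 4:F, 7:T. ✓
7: no successors, so <>p fails. ✗
8: no successors, so <>p fails. ✗
— 3 worlds.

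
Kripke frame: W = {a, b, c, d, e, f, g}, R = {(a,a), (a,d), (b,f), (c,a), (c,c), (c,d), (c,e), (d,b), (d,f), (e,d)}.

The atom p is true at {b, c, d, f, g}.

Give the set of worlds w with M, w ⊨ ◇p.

{a, b, c, d, e}

a: successors {a, d}; p there: a:F, d:T. ✓
b: successors {f}; p there: f:T. ✓
c: successors {a, c, d, e}; p there: a:F, c:T, d:T, e:F. ✓
d: successors {b, f}; p there: b:T, f:T. ✓
e: successors {d}; p there: d:T. ✓
f: no successors, so ◇p fails. ✗
g: no successors, so ◇p fails. ✗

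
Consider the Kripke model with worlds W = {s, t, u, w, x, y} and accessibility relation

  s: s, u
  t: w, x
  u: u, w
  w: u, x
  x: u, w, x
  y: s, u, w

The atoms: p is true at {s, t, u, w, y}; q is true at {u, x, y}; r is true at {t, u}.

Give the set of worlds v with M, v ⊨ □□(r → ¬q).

s: successors {s, u}; □(r → ¬q) there: s:F, u:F. ✗
t: successors {w, x}; □(r → ¬q) there: w:F, x:F. ✗
u: successors {u, w}; □(r → ¬q) there: u:F, w:F. ✗
w: successors {u, x}; □(r → ¬q) there: u:F, x:F. ✗
x: successors {u, w, x}; □(r → ¬q) there: u:F, w:F, x:F. ✗
y: successors {s, u, w}; □(r → ¬q) there: s:F, u:F, w:F. ✗

∅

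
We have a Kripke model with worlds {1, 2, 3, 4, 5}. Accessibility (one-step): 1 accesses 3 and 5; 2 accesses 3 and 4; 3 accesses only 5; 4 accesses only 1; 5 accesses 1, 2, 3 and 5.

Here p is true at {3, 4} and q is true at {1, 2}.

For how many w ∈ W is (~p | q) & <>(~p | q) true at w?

1: ~p | q is T, <>(~p | q) is T. ✓
2: ~p | q is T, <>(~p | q) is F. ✗
3: ~p | q is F, <>(~p | q) is T. ✗
4: ~p | q is F, <>(~p | q) is T. ✗
5: ~p | q is T, <>(~p | q) is T. ✓
Satisfying worlds: {1, 5}.

2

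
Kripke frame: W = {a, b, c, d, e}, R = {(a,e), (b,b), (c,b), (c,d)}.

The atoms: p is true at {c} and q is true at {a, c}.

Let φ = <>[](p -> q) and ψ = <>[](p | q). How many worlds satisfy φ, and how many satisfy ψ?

3 and 2

For <>[](p -> q):
a: successors {e}; [](p -> q) there: e:T. ✓
b: successors {b}; [](p -> q) there: b:T. ✓
c: successors {b, d}; [](p -> q) there: b:T, d:T. ✓
d: no successors, so <>[](p -> q) fails. ✗
e: no successors, so <>[](p -> q) fails. ✗
— 3 worlds.
For <>[](p | q):
a: successors {e}; [](p | q) there: e:T. ✓
b: successors {b}; [](p | q) there: b:F. ✗
c: successors {b, d}; [](p | q) there: b:F, d:T. ✓
d: no successors, so <>[](p | q) fails. ✗
e: no successors, so <>[](p | q) fails. ✗
— 2 worlds.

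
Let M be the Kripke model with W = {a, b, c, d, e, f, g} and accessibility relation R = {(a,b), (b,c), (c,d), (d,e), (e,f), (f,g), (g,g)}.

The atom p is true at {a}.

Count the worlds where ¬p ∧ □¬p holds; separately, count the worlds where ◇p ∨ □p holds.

6 and 0

For ¬p ∧ □¬p:
a: ¬p is F, □¬p is T. ✗
b: ¬p is T, □¬p is T. ✓
c: ¬p is T, □¬p is T. ✓
d: ¬p is T, □¬p is T. ✓
e: ¬p is T, □¬p is T. ✓
f: ¬p is T, □¬p is T. ✓
g: ¬p is T, □¬p is T. ✓
— 6 worlds.
For ◇p ∨ □p:
a: ◇p is F, □p is F. ✗
b: ◇p is F, □p is F. ✗
c: ◇p is F, □p is F. ✗
d: ◇p is F, □p is F. ✗
e: ◇p is F, □p is F. ✗
f: ◇p is F, □p is F. ✗
g: ◇p is F, □p is F. ✗
— 0 worlds.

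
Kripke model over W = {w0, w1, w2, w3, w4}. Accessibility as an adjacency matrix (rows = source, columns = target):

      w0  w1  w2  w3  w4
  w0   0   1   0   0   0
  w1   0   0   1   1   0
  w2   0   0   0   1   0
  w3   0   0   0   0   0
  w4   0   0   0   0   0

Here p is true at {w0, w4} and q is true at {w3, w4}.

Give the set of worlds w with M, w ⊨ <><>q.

{w0, w1}

w0: successors {w1}; <>q there: w1:T. ✓
w1: successors {w2, w3}; <>q there: w2:T, w3:F. ✓
w2: successors {w3}; <>q there: w3:F. ✗
w3: no successors, so <><>q fails. ✗
w4: no successors, so <><>q fails. ✗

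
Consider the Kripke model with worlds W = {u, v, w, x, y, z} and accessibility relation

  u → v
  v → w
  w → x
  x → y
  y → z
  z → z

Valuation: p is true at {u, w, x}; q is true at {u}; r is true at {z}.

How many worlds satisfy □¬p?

u: successors {v}; ¬p there: v:T. ✓
v: successors {w}; ¬p there: w:F. ✗
w: successors {x}; ¬p there: x:F. ✗
x: successors {y}; ¬p there: y:T. ✓
y: successors {z}; ¬p there: z:T. ✓
z: successors {z}; ¬p there: z:T. ✓
Satisfying worlds: {u, x, y, z}.

4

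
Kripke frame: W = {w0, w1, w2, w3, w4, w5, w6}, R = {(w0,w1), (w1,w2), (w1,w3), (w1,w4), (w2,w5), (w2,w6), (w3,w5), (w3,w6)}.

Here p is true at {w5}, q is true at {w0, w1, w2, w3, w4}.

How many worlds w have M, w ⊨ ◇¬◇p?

w0: successors {w1}; ¬◇p there: w1:T. ✓
w1: successors {w2, w3, w4}; ¬◇p there: w2:F, w3:F, w4:T. ✓
w2: successors {w5, w6}; ¬◇p there: w5:T, w6:T. ✓
w3: successors {w5, w6}; ¬◇p there: w5:T, w6:T. ✓
w4: no successors, so ◇¬◇p fails. ✗
w5: no successors, so ◇¬◇p fails. ✗
w6: no successors, so ◇¬◇p fails. ✗
Satisfying worlds: {w0, w1, w2, w3}.

4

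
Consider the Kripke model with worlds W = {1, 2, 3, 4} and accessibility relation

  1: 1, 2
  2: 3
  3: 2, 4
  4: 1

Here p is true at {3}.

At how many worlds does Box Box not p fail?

1: successors {1, 2}; Box not p there: 1:T, 2:F. ✗
2: successors {3}; Box not p there: 3:T. ✓
3: successors {2, 4}; Box not p there: 2:F, 4:T. ✗
4: successors {1}; Box not p there: 1:T. ✓
Satisfying worlds: {2, 4}.
So Box Box not p fails at the other 2 worlds.

2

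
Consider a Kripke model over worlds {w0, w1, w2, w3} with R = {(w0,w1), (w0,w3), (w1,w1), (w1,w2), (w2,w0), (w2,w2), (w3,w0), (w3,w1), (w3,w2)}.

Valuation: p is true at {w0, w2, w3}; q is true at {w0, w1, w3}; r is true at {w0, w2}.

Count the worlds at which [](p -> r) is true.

w0: successors {w1, w3}; p -> r there: w1:T, w3:F. ✗
w1: successors {w1, w2}; p -> r there: w1:T, w2:T. ✓
w2: successors {w0, w2}; p -> r there: w0:T, w2:T. ✓
w3: successors {w0, w1, w2}; p -> r there: w0:T, w1:T, w2:T. ✓
Satisfying worlds: {w1, w2, w3}.

3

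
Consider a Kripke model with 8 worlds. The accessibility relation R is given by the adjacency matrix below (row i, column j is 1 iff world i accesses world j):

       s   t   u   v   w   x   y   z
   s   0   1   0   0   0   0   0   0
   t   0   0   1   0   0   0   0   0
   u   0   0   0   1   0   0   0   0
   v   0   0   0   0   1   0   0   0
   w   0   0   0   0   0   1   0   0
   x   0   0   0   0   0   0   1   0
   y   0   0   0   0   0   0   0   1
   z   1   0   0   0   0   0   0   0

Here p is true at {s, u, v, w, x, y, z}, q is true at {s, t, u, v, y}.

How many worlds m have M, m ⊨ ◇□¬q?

3

s: successors {t}; □¬q there: t:F. ✗
t: successors {u}; □¬q there: u:F. ✗
u: successors {v}; □¬q there: v:T. ✓
v: successors {w}; □¬q there: w:T. ✓
w: successors {x}; □¬q there: x:F. ✗
x: successors {y}; □¬q there: y:T. ✓
y: successors {z}; □¬q there: z:F. ✗
z: successors {s}; □¬q there: s:F. ✗
Satisfying worlds: {u, v, x}.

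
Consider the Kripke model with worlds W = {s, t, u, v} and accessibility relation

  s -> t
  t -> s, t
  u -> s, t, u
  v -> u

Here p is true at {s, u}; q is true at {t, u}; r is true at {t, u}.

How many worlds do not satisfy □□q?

4

s: successors {t}; □q there: t:F. ✗
t: successors {s, t}; □q there: s:T, t:F. ✗
u: successors {s, t, u}; □q there: s:T, t:F, u:F. ✗
v: successors {u}; □q there: u:F. ✗
Satisfying worlds: ∅.
So □□q fails at the other 4 worlds.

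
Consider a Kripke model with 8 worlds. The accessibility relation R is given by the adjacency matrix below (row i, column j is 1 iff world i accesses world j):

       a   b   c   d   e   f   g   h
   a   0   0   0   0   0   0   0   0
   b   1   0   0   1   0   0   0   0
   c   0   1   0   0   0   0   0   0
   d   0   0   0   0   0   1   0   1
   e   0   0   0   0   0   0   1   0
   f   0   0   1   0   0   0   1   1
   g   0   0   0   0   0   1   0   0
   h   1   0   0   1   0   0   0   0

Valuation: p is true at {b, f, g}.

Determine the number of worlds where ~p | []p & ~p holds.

5

a: ~p is T, []p & ~p is T. ✓
b: ~p is F, []p & ~p is F. ✗
c: ~p is T, []p & ~p is T. ✓
d: ~p is T, []p & ~p is F. ✓
e: ~p is T, []p & ~p is T. ✓
f: ~p is F, []p & ~p is F. ✗
g: ~p is F, []p & ~p is F. ✗
h: ~p is T, []p & ~p is F. ✓
Satisfying worlds: {a, c, d, e, h}.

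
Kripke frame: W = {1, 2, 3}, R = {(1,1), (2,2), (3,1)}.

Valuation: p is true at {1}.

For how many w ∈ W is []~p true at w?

1

1: successors {1}; ~p there: 1:F. ✗
2: successors {2}; ~p there: 2:T. ✓
3: successors {1}; ~p there: 1:F. ✗
Satisfying worlds: {2}.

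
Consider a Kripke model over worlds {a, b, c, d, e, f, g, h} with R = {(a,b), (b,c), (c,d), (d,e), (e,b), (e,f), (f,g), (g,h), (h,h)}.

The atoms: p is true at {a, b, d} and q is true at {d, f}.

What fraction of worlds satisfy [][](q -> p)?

a: successors {b}; [](q -> p) there: b:T. ✓
b: successors {c}; [](q -> p) there: c:T. ✓
c: successors {d}; [](q -> p) there: d:T. ✓
d: successors {e}; [](q -> p) there: e:F. ✗
e: successors {b, f}; [](q -> p) there: b:T, f:T. ✓
f: successors {g}; [](q -> p) there: g:T. ✓
g: successors {h}; [](q -> p) there: h:T. ✓
h: successors {h}; [](q -> p) there: h:T. ✓
That's 7 of 8 worlds, so 7/8.

7/8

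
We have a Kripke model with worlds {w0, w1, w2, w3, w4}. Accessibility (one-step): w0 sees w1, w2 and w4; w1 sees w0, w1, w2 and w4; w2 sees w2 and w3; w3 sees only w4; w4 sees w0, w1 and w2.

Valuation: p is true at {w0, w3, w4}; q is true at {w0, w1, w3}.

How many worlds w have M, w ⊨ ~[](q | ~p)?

3

w0: [](q | ~p) is F. ✓
w1: [](q | ~p) is F. ✓
w2: [](q | ~p) is T. ✗
w3: [](q | ~p) is F. ✓
w4: [](q | ~p) is T. ✗
Satisfying worlds: {w0, w1, w3}.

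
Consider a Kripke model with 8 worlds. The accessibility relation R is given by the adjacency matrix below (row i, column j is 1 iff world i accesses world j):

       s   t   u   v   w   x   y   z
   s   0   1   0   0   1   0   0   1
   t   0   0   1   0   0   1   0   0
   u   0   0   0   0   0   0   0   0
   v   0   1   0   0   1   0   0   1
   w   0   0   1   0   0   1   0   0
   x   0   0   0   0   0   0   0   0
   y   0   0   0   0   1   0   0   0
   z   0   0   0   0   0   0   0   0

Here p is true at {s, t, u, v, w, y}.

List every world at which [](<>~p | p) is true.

{u, x, y, z}

s: successors {t, w, z}; <>~p | p there: t:T, w:T, z:F. ✗
t: successors {u, x}; <>~p | p there: u:T, x:F. ✗
u: no successors, so [](<>~p | p) holds vacuously. ✓
v: successors {t, w, z}; <>~p | p there: t:T, w:T, z:F. ✗
w: successors {u, x}; <>~p | p there: u:T, x:F. ✗
x: no successors, so [](<>~p | p) holds vacuously. ✓
y: successors {w}; <>~p | p there: w:T. ✓
z: no successors, so [](<>~p | p) holds vacuously. ✓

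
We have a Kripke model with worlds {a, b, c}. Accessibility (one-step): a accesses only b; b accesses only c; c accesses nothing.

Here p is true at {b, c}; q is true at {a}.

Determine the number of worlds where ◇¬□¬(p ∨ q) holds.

1

a: successors {b}; ¬□¬(p ∨ q) there: b:T. ✓
b: successors {c}; ¬□¬(p ∨ q) there: c:F. ✗
c: no successors, so ◇¬□¬(p ∨ q) fails. ✗
Satisfying worlds: {a}.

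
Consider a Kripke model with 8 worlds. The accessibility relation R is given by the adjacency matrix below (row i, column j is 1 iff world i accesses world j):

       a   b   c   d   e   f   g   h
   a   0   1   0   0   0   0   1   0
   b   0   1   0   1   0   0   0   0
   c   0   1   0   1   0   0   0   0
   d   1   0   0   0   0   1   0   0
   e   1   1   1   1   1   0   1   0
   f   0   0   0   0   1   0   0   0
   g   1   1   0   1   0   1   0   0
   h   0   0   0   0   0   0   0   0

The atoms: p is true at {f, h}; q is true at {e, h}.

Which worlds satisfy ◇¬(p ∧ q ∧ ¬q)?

{a, b, c, d, e, f, g}

a: successors {b, g}; ¬(p ∧ q ∧ ¬q) there: b:T, g:T. ✓
b: successors {b, d}; ¬(p ∧ q ∧ ¬q) there: b:T, d:T. ✓
c: successors {b, d}; ¬(p ∧ q ∧ ¬q) there: b:T, d:T. ✓
d: successors {a, f}; ¬(p ∧ q ∧ ¬q) there: a:T, f:T. ✓
e: successors {a, b, c, d, e, g}; ¬(p ∧ q ∧ ¬q) there: a:T, b:T, c:T, d:T, e:T, g:T. ✓
f: successors {e}; ¬(p ∧ q ∧ ¬q) there: e:T. ✓
g: successors {a, b, d, f}; ¬(p ∧ q ∧ ¬q) there: a:T, b:T, d:T, f:T. ✓
h: no successors, so ◇¬(p ∧ q ∧ ¬q) fails. ✗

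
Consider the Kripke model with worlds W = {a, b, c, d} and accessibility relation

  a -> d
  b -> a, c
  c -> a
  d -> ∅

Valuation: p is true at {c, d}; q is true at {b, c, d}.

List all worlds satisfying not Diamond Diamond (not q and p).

a: Diamond Diamond (not q and p) is F. ✓
b: Diamond Diamond (not q and p) is F. ✓
c: Diamond Diamond (not q and p) is F. ✓
d: Diamond Diamond (not q and p) is F. ✓

{a, b, c, d}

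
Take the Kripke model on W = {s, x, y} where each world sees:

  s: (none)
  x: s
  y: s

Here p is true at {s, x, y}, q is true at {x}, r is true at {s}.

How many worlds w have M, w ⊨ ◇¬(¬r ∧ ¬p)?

2

s: no successors, so ◇¬(¬r ∧ ¬p) fails. ✗
x: successors {s}; ¬(¬r ∧ ¬p) there: s:T. ✓
y: successors {s}; ¬(¬r ∧ ¬p) there: s:T. ✓
Satisfying worlds: {x, y}.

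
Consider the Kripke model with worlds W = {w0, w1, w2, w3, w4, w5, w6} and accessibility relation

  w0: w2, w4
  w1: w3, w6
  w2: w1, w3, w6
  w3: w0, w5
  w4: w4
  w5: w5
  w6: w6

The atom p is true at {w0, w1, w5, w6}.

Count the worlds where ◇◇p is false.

w0: successors {w2, w4}; ◇p there: w2:T, w4:F. ✓
w1: successors {w3, w6}; ◇p there: w3:T, w6:T. ✓
w2: successors {w1, w3, w6}; ◇p there: w1:T, w3:T, w6:T. ✓
w3: successors {w0, w5}; ◇p there: w0:F, w5:T. ✓
w4: successors {w4}; ◇p there: w4:F. ✗
w5: successors {w5}; ◇p there: w5:T. ✓
w6: successors {w6}; ◇p there: w6:T. ✓
Satisfying worlds: {w0, w1, w2, w3, w5, w6}.
So ◇◇p fails at the other 1 world.

1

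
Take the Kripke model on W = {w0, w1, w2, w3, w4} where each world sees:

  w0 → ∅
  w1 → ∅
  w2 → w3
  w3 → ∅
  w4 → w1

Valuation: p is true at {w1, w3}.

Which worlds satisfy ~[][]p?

w0: [][]p is T. ✗
w1: [][]p is T. ✗
w2: [][]p is T. ✗
w3: [][]p is T. ✗
w4: [][]p is T. ✗

∅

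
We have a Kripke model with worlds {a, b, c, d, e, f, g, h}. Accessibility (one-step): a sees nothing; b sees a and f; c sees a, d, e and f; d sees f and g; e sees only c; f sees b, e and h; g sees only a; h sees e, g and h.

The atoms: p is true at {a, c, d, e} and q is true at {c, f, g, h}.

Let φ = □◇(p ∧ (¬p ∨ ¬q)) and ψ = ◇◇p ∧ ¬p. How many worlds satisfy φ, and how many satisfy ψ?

For □◇(p ∧ (¬p ∨ ¬q)):
a: no successors, so □◇(p ∧ (¬p ∨ ¬q)) holds vacuously. ✓
b: successors {a, f}; ◇(p ∧ (¬p ∨ ¬q)) there: a:F, f:T. ✗
c: successors {a, d, e, f}; ◇(p ∧ (¬p ∨ ¬q)) there: a:F, d:F, e:F, f:T. ✗
d: successors {f, g}; ◇(p ∧ (¬p ∨ ¬q)) there: f:T, g:T. ✓
e: successors {c}; ◇(p ∧ (¬p ∨ ¬q)) there: c:T. ✓
f: successors {b, e, h}; ◇(p ∧ (¬p ∨ ¬q)) there: b:T, e:F, h:T. ✗
g: successors {a}; ◇(p ∧ (¬p ∨ ¬q)) there: a:F. ✗
h: successors {e, g, h}; ◇(p ∧ (¬p ∨ ¬q)) there: e:F, g:T, h:T. ✗
— 3 worlds.
For ◇◇p ∧ ¬p:
a: ◇◇p is F, ¬p is F. ✗
b: ◇◇p is T, ¬p is T. ✓
c: ◇◇p is T, ¬p is F. ✗
d: ◇◇p is T, ¬p is F. ✗
e: ◇◇p is T, ¬p is F. ✗
f: ◇◇p is T, ¬p is T. ✓
g: ◇◇p is F, ¬p is T. ✗
h: ◇◇p is T, ¬p is T. ✓
— 3 worlds.

3 and 3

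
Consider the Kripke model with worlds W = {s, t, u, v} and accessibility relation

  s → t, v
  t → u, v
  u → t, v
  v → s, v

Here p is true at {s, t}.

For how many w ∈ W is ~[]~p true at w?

3

s: []~p is F. ✓
t: []~p is T. ✗
u: []~p is F. ✓
v: []~p is F. ✓
Satisfying worlds: {s, u, v}.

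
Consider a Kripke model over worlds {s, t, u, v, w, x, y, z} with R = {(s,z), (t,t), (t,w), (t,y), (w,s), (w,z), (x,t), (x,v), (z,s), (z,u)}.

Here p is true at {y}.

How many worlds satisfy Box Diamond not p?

5

s: successors {z}; Diamond not p there: z:T. ✓
t: successors {t, w, y}; Diamond not p there: t:T, w:T, y:F. ✗
u: no successors, so Box Diamond not p holds vacuously. ✓
v: no successors, so Box Diamond not p holds vacuously. ✓
w: successors {s, z}; Diamond not p there: s:T, z:T. ✓
x: successors {t, v}; Diamond not p there: t:T, v:F. ✗
y: no successors, so Box Diamond not p holds vacuously. ✓
z: successors {s, u}; Diamond not p there: s:T, u:F. ✗
Satisfying worlds: {s, u, v, w, y}.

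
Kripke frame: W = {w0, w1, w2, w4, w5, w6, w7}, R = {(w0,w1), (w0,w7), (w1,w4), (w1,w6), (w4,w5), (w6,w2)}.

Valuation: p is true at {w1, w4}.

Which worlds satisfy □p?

w0: successors {w1, w7}; p there: w1:T, w7:F. ✗
w1: successors {w4, w6}; p there: w4:T, w6:F. ✗
w2: no successors, so □p holds vacuously. ✓
w4: successors {w5}; p there: w5:F. ✗
w5: no successors, so □p holds vacuously. ✓
w6: successors {w2}; p there: w2:F. ✗
w7: no successors, so □p holds vacuously. ✓

{w2, w5, w7}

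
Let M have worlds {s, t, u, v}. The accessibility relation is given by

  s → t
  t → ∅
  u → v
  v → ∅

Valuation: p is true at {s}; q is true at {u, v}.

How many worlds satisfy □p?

2

s: successors {t}; p there: t:F. ✗
t: no successors, so □p holds vacuously. ✓
u: successors {v}; p there: v:F. ✗
v: no successors, so □p holds vacuously. ✓
Satisfying worlds: {t, v}.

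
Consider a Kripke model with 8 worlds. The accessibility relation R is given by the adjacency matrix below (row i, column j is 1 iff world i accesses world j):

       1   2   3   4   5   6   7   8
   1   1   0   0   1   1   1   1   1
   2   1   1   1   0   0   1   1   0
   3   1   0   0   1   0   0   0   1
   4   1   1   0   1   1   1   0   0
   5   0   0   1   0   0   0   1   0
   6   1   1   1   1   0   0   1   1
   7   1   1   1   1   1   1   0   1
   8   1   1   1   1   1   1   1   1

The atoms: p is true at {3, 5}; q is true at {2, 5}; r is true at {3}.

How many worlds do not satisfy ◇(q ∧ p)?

4

1: successors {1, 4, 5, 6, 7, 8}; q ∧ p there: 1:F, 4:F, 5:T, 6:F, 7:F, 8:F. ✓
2: successors {1, 2, 3, 6, 7}; q ∧ p there: 1:F, 2:F, 3:F, 6:F, 7:F. ✗
3: successors {1, 4, 8}; q ∧ p there: 1:F, 4:F, 8:F. ✗
4: successors {1, 2, 4, 5, 6}; q ∧ p there: 1:F, 2:F, 4:F, 5:T, 6:F. ✓
5: successors {3, 7}; q ∧ p there: 3:F, 7:F. ✗
6: successors {1, 2, 3, 4, 7, 8}; q ∧ p there: 1:F, 2:F, 3:F, 4:F, 7:F, 8:F. ✗
7: successors {1, 2, 3, 4, 5, 6, 8}; q ∧ p there: 1:F, 2:F, 3:F, 4:F, 5:T, 6:F, 8:F. ✓
8: successors {1, 2, 3, 4, 5, 6, 7, 8}; q ∧ p there: 1:F, 2:F, 3:F, 4:F, 5:T, 6:F, 7:F, 8:F. ✓
Satisfying worlds: {1, 4, 7, 8}.
So ◇(q ∧ p) fails at the other 4 worlds.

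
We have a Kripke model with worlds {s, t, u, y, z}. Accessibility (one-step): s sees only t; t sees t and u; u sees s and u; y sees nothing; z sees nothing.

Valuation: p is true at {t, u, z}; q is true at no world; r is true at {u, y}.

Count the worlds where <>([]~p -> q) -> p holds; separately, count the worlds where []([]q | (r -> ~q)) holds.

4 and 5

For <>([]~p -> q) -> p:
s: <>([]~p -> q) is T, p is F. ✗
t: <>([]~p -> q) is T, p is T. ✓
u: <>([]~p -> q) is T, p is T. ✓
y: <>([]~p -> q) is F, p is F. ✓
z: <>([]~p -> q) is F, p is T. ✓
— 4 worlds.
For []([]q | (r -> ~q)):
s: successors {t}; []q | (r -> ~q) there: t:T. ✓
t: successors {t, u}; []q | (r -> ~q) there: t:T, u:T. ✓
u: successors {s, u}; []q | (r -> ~q) there: s:T, u:T. ✓
y: no successors, so []([]q | (r -> ~q)) holds vacuously. ✓
z: no successors, so []([]q | (r -> ~q)) holds vacuously. ✓
— 5 worlds.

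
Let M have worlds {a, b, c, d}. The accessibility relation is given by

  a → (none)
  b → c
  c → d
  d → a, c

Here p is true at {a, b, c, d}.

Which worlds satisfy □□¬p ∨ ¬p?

{a}

a: □□¬p is T, ¬p is F. ✓
b: □□¬p is F, ¬p is F. ✗
c: □□¬p is F, ¬p is F. ✗
d: □□¬p is F, ¬p is F. ✗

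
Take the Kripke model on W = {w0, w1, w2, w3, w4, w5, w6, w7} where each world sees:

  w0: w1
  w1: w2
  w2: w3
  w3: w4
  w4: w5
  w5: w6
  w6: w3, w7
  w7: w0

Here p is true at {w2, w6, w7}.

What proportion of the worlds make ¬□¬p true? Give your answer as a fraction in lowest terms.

3/8

w0: □¬p is T. ✗
w1: □¬p is F. ✓
w2: □¬p is T. ✗
w3: □¬p is T. ✗
w4: □¬p is T. ✗
w5: □¬p is F. ✓
w6: □¬p is F. ✓
w7: □¬p is T. ✗
That's 3 of 8 worlds, so 3/8.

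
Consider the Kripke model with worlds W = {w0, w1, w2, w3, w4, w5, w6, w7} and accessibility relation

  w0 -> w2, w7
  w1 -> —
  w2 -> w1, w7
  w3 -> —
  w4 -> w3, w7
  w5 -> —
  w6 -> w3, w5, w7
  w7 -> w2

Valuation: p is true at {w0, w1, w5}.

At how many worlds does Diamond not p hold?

w0: successors {w2, w7}; not p there: w2:T, w7:T. ✓
w1: no successors, so Diamond not p fails. ✗
w2: successors {w1, w7}; not p there: w1:F, w7:T. ✓
w3: no successors, so Diamond not p fails. ✗
w4: successors {w3, w7}; not p there: w3:T, w7:T. ✓
w5: no successors, so Diamond not p fails. ✗
w6: successors {w3, w5, w7}; not p there: w3:T, w5:F, w7:T. ✓
w7: successors {w2}; not p there: w2:T. ✓
Satisfying worlds: {w0, w2, w4, w6, w7}.

5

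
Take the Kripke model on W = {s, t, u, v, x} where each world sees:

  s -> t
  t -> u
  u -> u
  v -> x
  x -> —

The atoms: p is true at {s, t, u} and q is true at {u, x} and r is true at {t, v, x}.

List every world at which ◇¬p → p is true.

s: ◇¬p is F, p is T. ✓
t: ◇¬p is F, p is T. ✓
u: ◇¬p is F, p is T. ✓
v: ◇¬p is T, p is F. ✗
x: ◇¬p is F, p is F. ✓

{s, t, u, x}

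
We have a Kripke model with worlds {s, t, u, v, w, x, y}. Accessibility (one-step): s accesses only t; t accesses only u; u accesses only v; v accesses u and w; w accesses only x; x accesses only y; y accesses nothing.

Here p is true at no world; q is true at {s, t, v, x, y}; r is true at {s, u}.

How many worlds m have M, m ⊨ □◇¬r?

5

s: successors {t}; ◇¬r there: t:F. ✗
t: successors {u}; ◇¬r there: u:T. ✓
u: successors {v}; ◇¬r there: v:T. ✓
v: successors {u, w}; ◇¬r there: u:T, w:T. ✓
w: successors {x}; ◇¬r there: x:T. ✓
x: successors {y}; ◇¬r there: y:F. ✗
y: no successors, so □◇¬r holds vacuously. ✓
Satisfying worlds: {t, u, v, w, y}.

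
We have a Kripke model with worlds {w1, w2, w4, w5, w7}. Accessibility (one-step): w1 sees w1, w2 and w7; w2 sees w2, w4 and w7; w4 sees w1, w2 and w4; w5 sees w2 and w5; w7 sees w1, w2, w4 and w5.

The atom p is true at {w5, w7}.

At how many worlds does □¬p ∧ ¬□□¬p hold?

w1: □¬p is F, ¬□□¬p is T. ✗
w2: □¬p is F, ¬□□¬p is T. ✗
w4: □¬p is T, ¬□□¬p is T. ✓
w5: □¬p is F, ¬□□¬p is T. ✗
w7: □¬p is F, ¬□□¬p is T. ✗
Satisfying worlds: {w4}.

1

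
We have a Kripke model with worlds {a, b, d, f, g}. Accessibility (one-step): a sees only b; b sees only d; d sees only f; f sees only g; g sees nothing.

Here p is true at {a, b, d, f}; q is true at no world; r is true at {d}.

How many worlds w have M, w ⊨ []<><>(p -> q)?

a: successors {b}; <><>(p -> q) there: b:F. ✗
b: successors {d}; <><>(p -> q) there: d:T. ✓
d: successors {f}; <><>(p -> q) there: f:F. ✗
f: successors {g}; <><>(p -> q) there: g:F. ✗
g: no successors, so []<><>(p -> q) holds vacuously. ✓
Satisfying worlds: {b, g}.

2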